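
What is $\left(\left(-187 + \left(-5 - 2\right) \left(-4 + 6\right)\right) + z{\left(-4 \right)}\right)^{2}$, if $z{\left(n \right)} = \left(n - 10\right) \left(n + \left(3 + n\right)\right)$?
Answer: $17161$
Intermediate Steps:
$z{\left(n \right)} = \left(-10 + n\right) \left(3 + 2 n\right)$
$\left(\left(-187 + \left(-5 - 2\right) \left(-4 + 6\right)\right) + z{\left(-4 \right)}\right)^{2} = \left(\left(-187 + \left(-5 - 2\right) \left(-4 + 6\right)\right) - \left(-38 - 32\right)\right)^{2} = \left(\left(-187 - 14\right) + \left(-30 + 68 + 2 \cdot 16\right)\right)^{2} = \left(\left(-187 - 14\right) + \left(-30 + 68 + 32\right)\right)^{2} = \left(-201 + 70\right)^{2} = \left(-131\right)^{2} = 17161$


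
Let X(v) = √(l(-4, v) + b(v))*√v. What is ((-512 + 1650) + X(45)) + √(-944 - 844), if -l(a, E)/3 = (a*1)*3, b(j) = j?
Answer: 1138 + 27*√5 + 2*I*√447 ≈ 1198.4 + 42.285*I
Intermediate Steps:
l(a, E) = -9*a (l(a, E) = -3*a*1*3 = -3*a*3 = -9*a)
X(v) = √v*√(36 + v) (X(v) = √(-9*(-4) + v)*√v = √(36 + v)*√v = √v*√(36 + v))
((-512 + 1650) + X(45)) + √(-944 - 844) = ((-512 + 1650) + √45*√(36 + 45)) + √(-944 - 844) = (1138 + (3*√5)*√81) + √(-1788) = (1138 + (3*√5)*9) + 2*I*√447 = (1138 + 27*√5) + 2*I*√447 = 1138 + 27*√5 + 2*I*√447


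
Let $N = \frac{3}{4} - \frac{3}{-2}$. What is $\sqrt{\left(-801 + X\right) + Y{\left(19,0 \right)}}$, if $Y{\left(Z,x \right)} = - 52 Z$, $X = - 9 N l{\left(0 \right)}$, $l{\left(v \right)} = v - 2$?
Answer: $\frac{i \sqrt{6994}}{2} \approx 41.815 i$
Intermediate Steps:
$l{\left(v \right)} = -2 + v$
$N = \frac{9}{4}$ ($N = 3 \cdot \frac{1}{4} - - \frac{3}{2} = \frac{3}{4} + \frac{3}{2} = \frac{9}{4} \approx 2.25$)
$X = \frac{81}{2}$ ($X = \left(-9\right) \frac{9}{4} \left(-2 + 0\right) = \left(- \frac{81}{4}\right) \left(-2\right) = \frac{81}{2} \approx 40.5$)
$\sqrt{\left(-801 + X\right) + Y{\left(19,0 \right)}} = \sqrt{\left(-801 + \frac{81}{2}\right) - 988} = \sqrt{- \frac{1521}{2} - 988} = \sqrt{- \frac{3497}{2}} = \frac{i \sqrt{6994}}{2}$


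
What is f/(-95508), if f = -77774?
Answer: 38887/47754 ≈ 0.81432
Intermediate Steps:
f/(-95508) = -77774/(-95508) = -77774*(-1/95508) = 38887/47754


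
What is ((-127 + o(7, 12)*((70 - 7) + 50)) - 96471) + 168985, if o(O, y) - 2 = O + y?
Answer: 74760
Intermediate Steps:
o(O, y) = 2 + O + y (o(O, y) = 2 + (O + y) = 2 + O + y)
((-127 + o(7, 12)*((70 - 7) + 50)) - 96471) + 168985 = ((-127 + (2 + 7 + 12)*((70 - 7) + 50)) - 96471) + 168985 = ((-127 + 21*(63 + 50)) - 96471) + 168985 = ((-127 + 21*113) - 96471) + 168985 = ((-127 + 2373) - 96471) + 168985 = (2246 - 96471) + 168985 = -94225 + 168985 = 74760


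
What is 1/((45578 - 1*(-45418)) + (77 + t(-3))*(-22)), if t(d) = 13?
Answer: 1/89016 ≈ 1.1234e-5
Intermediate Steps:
1/((45578 - 1*(-45418)) + (77 + t(-3))*(-22)) = 1/((45578 - 1*(-45418)) + (77 + 13)*(-22)) = 1/((45578 + 45418) + 90*(-22)) = 1/(90996 - 1980) = 1/89016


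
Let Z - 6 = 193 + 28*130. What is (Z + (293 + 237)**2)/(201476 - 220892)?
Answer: -94913/6472 ≈ -14.665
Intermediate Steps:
Z = 3839 (Z = 6 + (193 + 28*130) = 6 + (193 + 3640) = 6 + 3833 = 3839)
(Z + (293 + 237)**2)/(201476 - 220892) = (3839 + (293 + 237)**2)/(201476 - 220892) = (3839 + 530**2)/(-19416) = (3839 + 280900)*(-1/19416) = 284739*(-1/19416) = -94913/6472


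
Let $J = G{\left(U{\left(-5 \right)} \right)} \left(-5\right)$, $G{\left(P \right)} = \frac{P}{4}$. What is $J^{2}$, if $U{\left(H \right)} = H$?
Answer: $\frac{625}{16} \approx 39.063$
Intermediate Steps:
$G{\left(P \right)} = \frac{P}{4}$ ($G{\left(P \right)} = P \frac{1}{4} = \frac{P}{4}$)
$J = \frac{25}{4}$ ($J = \frac{1}{4} \left(-5\right) \left(-5\right) = \left(- \frac{5}{4}\right) \left(-5\right) = \frac{25}{4} \approx 6.25$)
$J^{2} = \left(\frac{25}{4}\right)^{2} = \frac{625}{16}$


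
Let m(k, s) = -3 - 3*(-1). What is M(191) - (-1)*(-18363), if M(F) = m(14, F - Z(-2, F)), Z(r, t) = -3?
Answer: -18363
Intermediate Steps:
m(k, s) = 0 (m(k, s) = -3 + 3 = 0)
M(F) = 0
M(191) - (-1)*(-18363) = 0 - (-1)*(-18363) = 0 - 1*18363 = 0 - 18363 = -18363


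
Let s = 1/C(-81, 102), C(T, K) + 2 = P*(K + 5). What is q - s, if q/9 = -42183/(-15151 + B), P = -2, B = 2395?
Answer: 6834709/229608 ≈ 29.767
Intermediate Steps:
C(T, K) = -12 - 2*K (C(T, K) = -2 - 2*(K + 5) = -2 - 2*(5 + K) = -2 + (-10 - 2*K) = -12 - 2*K)
s = -1/216 (s = 1/(-12 - 2*102) = 1/(-12 - 204) = 1/(-216) = -1/216 ≈ -0.0046296)
q = 126549/4252 (q = 9*(-42183/(-15151 + 2395)) = 9*(-42183/(-12756)) = 9*(-42183*(-1/12756)) = 9*(14061/4252) = 126549/4252 ≈ 29.762)
q - s = 126549/4252 - 1*(-1/216) = 126549/4252 + 1/216 = 6834709/229608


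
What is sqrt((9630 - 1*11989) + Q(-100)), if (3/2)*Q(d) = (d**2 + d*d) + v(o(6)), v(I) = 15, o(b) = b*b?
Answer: sqrt(98859)/3 ≈ 104.81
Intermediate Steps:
o(b) = b**2
Q(d) = 10 + 4*d**2/3 (Q(d) = 2*((d**2 + d*d) + 15)/3 = 2*((d**2 + d**2) + 15)/3 = 2*(2*d**2 + 15)/3 = 2*(15 + 2*d**2)/3 = 10 + 4*d**2/3)
sqrt((9630 - 1*11989) + Q(-100)) = sqrt((9630 - 1*11989) + (10 + (4/3)*(-100)**2)) = sqrt((9630 - 11989) + (10 + (4/3)*10000)) = sqrt(-2359 + (10 + 40000/3)) = sqrt(-2359 + 40030/3) = sqrt(32953/3) = sqrt(98859)/3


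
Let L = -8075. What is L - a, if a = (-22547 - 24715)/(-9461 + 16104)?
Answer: -53594963/6643 ≈ -8067.9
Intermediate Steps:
a = -47262/6643 ≈ -7.1146
L - a = -8075 - 1*(-47262/6643) = -8075 + 47262/6643 = -53594963/6643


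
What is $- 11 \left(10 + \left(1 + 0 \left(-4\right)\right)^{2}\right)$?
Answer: $-121$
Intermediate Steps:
$- 11 \left(10 + \left(1 + 0 \left(-4\right)\right)^{2}\right) = - 11 \left(10 + \left(1 + 0\right)^{2}\right) = - 11 \left(10 + 1^{2}\right) = - 11 \left(10 + 1\right) = \left(-11\right) 11 = -121$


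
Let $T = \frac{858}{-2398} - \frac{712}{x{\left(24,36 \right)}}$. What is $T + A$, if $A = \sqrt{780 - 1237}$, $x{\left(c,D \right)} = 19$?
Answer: $- \frac{78349}{2071} + i \sqrt{457} \approx -37.831 + 21.378 i$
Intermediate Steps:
$A = i \sqrt{457}$ ($A = \sqrt{-457} = i \sqrt{457} \approx 21.378 i$)
$T = - \frac{78349}{2071}$ ($T = \frac{858}{-2398} - \frac{712}{19} = 858 \left(- \frac{1}{2398}\right) - \frac{712}{19} = - \frac{39}{109} - \frac{712}{19} = - \frac{78349}{2071} \approx -37.831$)
$T + A = - \frac{78349}{2071} + i \sqrt{457}$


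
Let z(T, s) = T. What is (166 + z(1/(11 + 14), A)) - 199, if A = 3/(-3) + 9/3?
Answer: -824/25 ≈ -32.960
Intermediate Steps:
A = 2 (A = 3*(-⅓) + 9*(⅓) = -1 + 3 = 2)
(166 + z(1/(11 + 14), A)) - 199 = (166 + 1/(11 + 14)) - 199 = (166 + 1/25) - 199 = 4151/25 - 199 = -824/25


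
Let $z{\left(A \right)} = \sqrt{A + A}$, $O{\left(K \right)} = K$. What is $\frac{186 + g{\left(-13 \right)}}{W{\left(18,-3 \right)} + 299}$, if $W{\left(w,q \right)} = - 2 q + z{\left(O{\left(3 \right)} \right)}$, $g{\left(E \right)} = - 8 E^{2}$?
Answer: $- \frac{355630}{93019} + \frac{1166 \sqrt{6}}{93019} \approx -3.7925$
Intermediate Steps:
$z{\left(A \right)} = \sqrt{2} \sqrt{A}$ ($z{\left(A \right)} = \sqrt{2 A} = \sqrt{2} \sqrt{A}$)
$W{\left(w,q \right)} = \sqrt{6} - 2 q$ ($W{\left(w,q \right)} = - 2 q + \sqrt{2} \sqrt{3} = - 2 q + \sqrt{6} = \sqrt{6} - 2 q$)
$\frac{186 + g{\left(-13 \right)}}{W{\left(18,-3 \right)} + 299} = \frac{186 - 8 \left(-13\right)^{2}}{\left(\sqrt{6} - -6\right) + 299} = \frac{186 - 1352}{\left(\sqrt{6} + 6\right) + 299} = \frac{186 - 1352}{\left(6 + \sqrt{6}\right) + 299} = - \frac{1166}{305 + \sqrt{6}}$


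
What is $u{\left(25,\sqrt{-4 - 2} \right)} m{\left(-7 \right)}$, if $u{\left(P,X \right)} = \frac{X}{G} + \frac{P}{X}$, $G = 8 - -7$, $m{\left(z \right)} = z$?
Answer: $\frac{287 i \sqrt{6}}{10} \approx 70.3 i$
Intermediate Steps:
$G = 15$ ($G = 8 + 7 = 15$)
$u{\left(P,X \right)} = \frac{X}{15} + \frac{P}{X}$
$u{\left(25,\sqrt{-4 - 2} \right)} m{\left(-7 \right)} = \left(\frac{\sqrt{-4 - 2}}{15} + \frac{25}{\sqrt{-4 - 2}}\right) \left(-7\right) = \left(\frac{\sqrt{-6}}{15} + \frac{25}{\sqrt{-6}}\right) \left(-7\right) = \left(\frac{i \sqrt{6}}{15} + \frac{25}{i \sqrt{6}}\right) \left(-7\right) = \left(\frac{i \sqrt{6}}{15} + 25 \left(- \frac{i \sqrt{6}}{6}\right)\right) \left(-7\right) = \left(\frac{i \sqrt{6}}{15} - \frac{25 i \sqrt{6}}{6}\right) \left(-7\right) = - \frac{41 i \sqrt{6}}{10} \left(-7\right) = \frac{287 i \sqrt{6}}{10}$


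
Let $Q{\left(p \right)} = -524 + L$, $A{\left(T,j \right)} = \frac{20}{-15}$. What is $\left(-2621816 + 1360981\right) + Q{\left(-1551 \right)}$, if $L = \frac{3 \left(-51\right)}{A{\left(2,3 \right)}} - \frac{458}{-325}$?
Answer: $- \frac{1639615693}{1300} \approx -1.2612 \cdot 10^{6}$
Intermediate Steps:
$A{\left(T,j \right)} = - \frac{4}{3}$ ($A{\left(T,j \right)} = 20 \left(- \frac{1}{15}\right) = - \frac{4}{3}$)
$L = \frac{151007}{1300}$ ($L = \frac{3 \left(-51\right)}{- \frac{4}{3}} - \frac{458}{-325} = \left(-153\right) \left(- \frac{3}{4}\right) - - \frac{458}{325} = \frac{459}{4} + \frac{458}{325} = \frac{151007}{1300} \approx 116.16$)
$Q{\left(p \right)} = - \frac{530193}{1300}$ ($Q{\left(p \right)} = -524 + \frac{151007}{1300} = - \frac{530193}{1300}$)
$\left(-2621816 + 1360981\right) + Q{\left(-1551 \right)} = \left(-2621816 + 1360981\right) - \frac{530193}{1300} = -1260835 - \frac{530193}{1300} = - \frac{1639615693}{1300}$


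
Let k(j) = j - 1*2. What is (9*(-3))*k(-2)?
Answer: 108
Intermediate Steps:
k(j) = -2 + j (k(j) = j - 2 = -2 + j)
(9*(-3))*k(-2) = (9*(-3))*(-2 - 2) = -27*(-4) = 108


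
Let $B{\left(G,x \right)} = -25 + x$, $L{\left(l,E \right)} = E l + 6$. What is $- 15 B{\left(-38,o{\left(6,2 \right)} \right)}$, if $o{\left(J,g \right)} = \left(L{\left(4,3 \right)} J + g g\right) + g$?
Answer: $-1335$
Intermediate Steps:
$L{\left(l,E \right)} = 6 + E l$
$o{\left(J,g \right)} = g + g^{2} + 18 J$ ($o{\left(J,g \right)} = \left(\left(6 + 3 \cdot 4\right) J + g g\right) + g = \left(\left(6 + 12\right) J + g^{2}\right) + g = \left(18 J + g^{2}\right) + g = \left(g^{2} + 18 J\right) + g = g + g^{2} + 18 J$)
$- 15 B{\left(-38,o{\left(6,2 \right)} \right)} = - 15 \left(-25 + \left(2 + 2^{2} + 18 \cdot 6\right)\right) = - 15 \left(-25 + \left(2 + 4 + 108\right)\right) = - 15 \left(-25 + 114\right) = \left(-15\right) 89 = -1335$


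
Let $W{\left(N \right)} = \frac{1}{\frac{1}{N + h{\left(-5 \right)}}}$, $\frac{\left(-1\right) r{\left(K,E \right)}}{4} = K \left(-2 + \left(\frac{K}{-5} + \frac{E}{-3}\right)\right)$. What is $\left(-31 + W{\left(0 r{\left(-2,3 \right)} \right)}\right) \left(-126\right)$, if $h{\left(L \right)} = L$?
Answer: $4536$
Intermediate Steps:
$r{\left(K,E \right)} = - 4 K \left(-2 - \frac{E}{3} - \frac{K}{5}\right)$ ($r{\left(K,E \right)} = - 4 K \left(-2 + \left(\frac{K}{-5} + \frac{E}{-3}\right)\right) = - 4 K \left(-2 + \left(K \left(- \frac{1}{5}\right) + E \left(- \frac{1}{3}\right)\right)\right) = - 4 K \left(-2 - \left(\frac{E}{3} + \frac{K}{5}\right)\right) = - 4 K \left(-2 - \frac{E}{3} - \frac{K}{5}\right)$)
$W{\left(N \right)} = -5 + N$ ($W{\left(N \right)} = \frac{1}{\frac{1}{N - 5}} = \frac{1}{\frac{1}{-5 + N}} = -5 + N$)
$\left(-31 + W{\left(0 r{\left(-2,3 \right)} \right)}\right) \left(-126\right) = \left(-31 - \left(5 + 0 \cdot \frac{4}{15} \left(-2\right) \left(30 + 3 \left(-2\right) + 5 \cdot 3\right)\right)\right) \left(-126\right) = \left(-31 - \left(5 + 0 \cdot \frac{4}{15} \left(-2\right) \left(30 - 6 + 15\right)\right)\right) \left(-126\right) = \left(-31 - \left(5 + 0 \cdot \frac{4}{15} \left(-2\right) 39\right)\right) \left(-126\right) = \left(-31 + \left(-5 + 0 \left(- \frac{104}{5}\right)\right)\right) \left(-126\right) = \left(-31 + \left(-5 + 0\right)\right) \left(-126\right) = \left(-31 - 5\right) \left(-126\right) = \left(-36\right) \left(-126\right) = 4536$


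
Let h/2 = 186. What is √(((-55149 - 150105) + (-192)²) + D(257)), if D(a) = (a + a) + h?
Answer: 76*I*√29 ≈ 409.27*I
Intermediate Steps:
h = 372 (h = 2*186 = 372)
D(a) = 372 + 2*a (D(a) = (a + a) + 372 = 2*a + 372 = 372 + 2*a)
√(((-55149 - 150105) + (-192)²) + D(257)) = √(((-55149 - 150105) + (-192)²) + (372 + 2*257)) = √((-205254 + 36864) + (372 + 514)) = √(-168390 + 886) = √(-167504) = 76*I*√29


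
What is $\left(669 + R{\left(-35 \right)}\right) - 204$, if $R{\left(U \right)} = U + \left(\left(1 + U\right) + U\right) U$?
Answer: $2845$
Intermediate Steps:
$R{\left(U \right)} = U + U \left(1 + 2 U\right)$ ($R{\left(U \right)} = U + \left(1 + 2 U\right) U = U + U \left(1 + 2 U\right)$)
$\left(669 + R{\left(-35 \right)}\right) - 204 = \left(669 + 2 \left(-35\right) \left(1 - 35\right)\right) - 204 = \left(669 + 2 \left(-35\right) \left(-34\right)\right) - 204 = \left(669 + 2380\right) - 204 = 3049 - 204 = 2845$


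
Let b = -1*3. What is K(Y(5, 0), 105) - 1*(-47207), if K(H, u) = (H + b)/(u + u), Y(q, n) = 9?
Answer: 1652246/35 ≈ 47207.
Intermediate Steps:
b = -3
K(H, u) = (-3 + H)/(2*u) (K(H, u) = (H - 3)/(u + u) = (-3 + H)/((2*u)) = (-3 + H)*(1/(2*u)) = (-3 + H)/(2*u))
K(Y(5, 0), 105) - 1*(-47207) = (½)*(-3 + 9)/105 - 1*(-47207) = (½)*(1/105)*6 + 47207 = 1/35 + 47207 = 1652246/35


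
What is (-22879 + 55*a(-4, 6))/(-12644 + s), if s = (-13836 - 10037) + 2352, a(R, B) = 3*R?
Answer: 23539/34165 ≈ 0.68898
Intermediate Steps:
s = -21521 (s = -23873 + 2352 = -21521)
(-22879 + 55*a(-4, 6))/(-12644 + s) = (-22879 + 55*(3*(-4)))/(-12644 - 21521) = (-22879 + 55*(-12))/(-34165) = (-22879 - 660)*(-1/34165) = -23539*(-1/34165) = 23539/34165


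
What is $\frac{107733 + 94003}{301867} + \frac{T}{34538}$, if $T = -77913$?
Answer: $- \frac{16551805603}{10425882446} \approx -1.5876$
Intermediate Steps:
$\frac{107733 + 94003}{301867} + \frac{T}{34538} = \frac{107733 + 94003}{301867} - \frac{77913}{34538} = 201736 \cdot \frac{1}{301867} - \frac{77913}{34538} = \frac{201736}{301867} - \frac{77913}{34538} = - \frac{16551805603}{10425882446}$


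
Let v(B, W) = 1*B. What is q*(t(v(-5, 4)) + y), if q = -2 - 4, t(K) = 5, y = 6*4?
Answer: -174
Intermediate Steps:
v(B, W) = B
y = 24
q = -6
q*(t(v(-5, 4)) + y) = -6*(5 + 24) = -6*29 = -174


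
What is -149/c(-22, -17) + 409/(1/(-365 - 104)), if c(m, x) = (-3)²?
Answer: -1726538/9 ≈ -1.9184e+5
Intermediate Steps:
c(m, x) = 9
-149/c(-22, -17) + 409/(1/(-365 - 104)) = -149/9 + 409/(1/(-365 - 104)) = -149*⅑ + 409/(1/(-469)) = -149/9 + 409/(-1/469) = -149/9 + 409*(-469) = -149/9 - 191821 = -1726538/9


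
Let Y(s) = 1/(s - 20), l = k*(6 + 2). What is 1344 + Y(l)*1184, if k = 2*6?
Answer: 25832/19 ≈ 1359.6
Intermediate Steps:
k = 12
l = 96 (l = 12*(6 + 2) = 12*8 = 96)
Y(s) = 1/(-20 + s)
1344 + Y(l)*1184 = 1344 + 1184/(-20 + 96) = 1344 + 1184/76 = 1344 + (1/76)*1184 = 1344 + 296/19 = 25832/19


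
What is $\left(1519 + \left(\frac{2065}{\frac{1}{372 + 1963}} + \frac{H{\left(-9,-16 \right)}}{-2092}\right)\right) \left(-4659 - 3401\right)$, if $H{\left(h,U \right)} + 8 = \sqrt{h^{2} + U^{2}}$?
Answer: $- \frac{20332017077840}{523} + \frac{2015 \sqrt{337}}{523} \approx -3.8876 \cdot 10^{10}$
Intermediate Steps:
$H{\left(h,U \right)} = -8 + \sqrt{U^{2} + h^{2}}$ ($H{\left(h,U \right)} = -8 + \sqrt{h^{2} + U^{2}} = -8 + \sqrt{U^{2} + h^{2}}$)
$\left(1519 + \left(\frac{2065}{\frac{1}{372 + 1963}} + \frac{H{\left(-9,-16 \right)}}{-2092}\right)\right) \left(-4659 - 3401\right) = \left(1519 + \left(\frac{2065}{\frac{1}{372 + 1963}} + \frac{-8 + \sqrt{\left(-16\right)^{2} + \left(-9\right)^{2}}}{-2092}\right)\right) \left(-4659 - 3401\right) = \left(1519 + \left(\frac{2065}{\frac{1}{2335}} + \left(-8 + \sqrt{256 + 81}\right) \left(- \frac{1}{2092}\right)\right)\right) \left(-8060\right) = \left(1519 + \left(2065 \frac{1}{\frac{1}{2335}} + \left(-8 + \sqrt{337}\right) \left(- \frac{1}{2092}\right)\right)\right) \left(-8060\right) = \left(1519 + \left(2065 \cdot 2335 + \left(\frac{2}{523} - \frac{\sqrt{337}}{2092}\right)\right)\right) \left(-8060\right) = \left(1519 + \left(4821775 + \left(\frac{2}{523} - \frac{\sqrt{337}}{2092}\right)\right)\right) \left(-8060\right) = \left(1519 + \left(\frac{2521788327}{523} - \frac{\sqrt{337}}{2092}\right)\right) \left(-8060\right) = \left(\frac{2522582764}{523} - \frac{\sqrt{337}}{2092}\right) \left(-8060\right) = - \frac{20332017077840}{523} + \frac{2015 \sqrt{337}}{523}$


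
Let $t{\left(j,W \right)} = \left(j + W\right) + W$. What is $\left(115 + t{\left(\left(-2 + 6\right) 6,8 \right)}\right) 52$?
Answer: $8060$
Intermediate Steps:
$t{\left(j,W \right)} = j + 2 W$ ($t{\left(j,W \right)} = \left(W + j\right) + W = j + 2 W$)
$\left(115 + t{\left(\left(-2 + 6\right) 6,8 \right)}\right) 52 = \left(115 + \left(\left(-2 + 6\right) 6 + 2 \cdot 8\right)\right) 52 = \left(115 + \left(4 \cdot 6 + 16\right)\right) 52 = \left(115 + \left(24 + 16\right)\right) 52 = \left(115 + 40\right) 52 = 155 \cdot 52 = 8060$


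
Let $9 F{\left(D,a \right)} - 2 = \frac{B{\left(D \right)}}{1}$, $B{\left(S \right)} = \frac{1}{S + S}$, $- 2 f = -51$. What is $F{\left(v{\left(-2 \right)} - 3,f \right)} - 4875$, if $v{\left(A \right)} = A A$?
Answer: $- \frac{87745}{18} \approx -4874.7$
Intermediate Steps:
$f = \frac{51}{2}$ ($f = \left(- \frac{1}{2}\right) \left(-51\right) = \frac{51}{2} \approx 25.5$)
$B{\left(S \right)} = \frac{1}{2 S}$
$v{\left(A \right)} = A^{2}$
$F{\left(D,a \right)} = \frac{2}{9} + \frac{1}{18 D}$ ($F{\left(D,a \right)} = \frac{2}{9} + \frac{\frac{1}{2 D} 1^{-1}}{9} = \frac{2}{9} + \frac{\frac{1}{2 D} 1}{9} = \frac{2}{9} + \frac{\frac{1}{2} \frac{1}{D}}{9} = \frac{2}{9} + \frac{1}{18 D}$)
$F{\left(v{\left(-2 \right)} - 3,f \right)} - 4875 = \frac{1 + 4 \left(\left(-2\right)^{2} - 3\right)}{18 \left(\left(-2\right)^{2} - 3\right)} - 4875 = \frac{1 + 4 \left(4 - 3\right)}{18 \left(4 - 3\right)} - 4875 = \frac{1 + 4 \cdot 1}{18 \cdot 1} - 4875 = \frac{1}{18} \cdot 1 \left(1 + 4\right) - 4875 = \frac{1}{18} \cdot 1 \cdot 5 - 4875 = \frac{5}{18} - 4875 = - \frac{87745}{18}$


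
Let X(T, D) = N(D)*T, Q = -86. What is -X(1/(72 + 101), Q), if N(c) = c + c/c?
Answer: 85/173 ≈ 0.49133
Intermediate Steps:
N(c) = 1 + c (N(c) = c + 1 = 1 + c)
X(T, D) = T*(1 + D) (X(T, D) = (1 + D)*T = T*(1 + D))
-X(1/(72 + 101), Q) = -(1 - 86)/(72 + 101) = -(-85)/173 = -1*(-85/173) = 85/173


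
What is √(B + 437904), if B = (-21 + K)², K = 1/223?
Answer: 2*√5449612285/223 ≈ 662.08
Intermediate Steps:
K = 1/223 ≈ 0.0044843
B = 21921124/49729 (B = (-21 + 1/223)² = (-4682/223)² = 21921124/49729 ≈ 440.81)
√(B + 437904) = √(21921124/49729 + 437904) = √(21798449140/49729) = 2*√5449612285/223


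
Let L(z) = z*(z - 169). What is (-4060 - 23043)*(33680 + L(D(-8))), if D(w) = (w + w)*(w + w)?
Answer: -1516467056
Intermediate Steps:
D(w) = 4*w² (D(w) = (2*w)*(2*w) = 4*w²)
L(z) = z*(-169 + z)
(-4060 - 23043)*(33680 + L(D(-8))) = (-4060 - 23043)*(33680 + (4*(-8)²)*(-169 + 4*(-8)²)) = -27103*(33680 + (4*64)*(-169 + 4*64)) = -27103*(33680 + 256*(-169 + 256)) = -27103*(33680 + 256*87) = -27103*(33680 + 22272) = -27103*55952 = -1516467056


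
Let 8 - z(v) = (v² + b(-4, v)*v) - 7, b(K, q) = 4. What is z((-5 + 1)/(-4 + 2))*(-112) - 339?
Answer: -675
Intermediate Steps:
z(v) = 15 - v² - 4*v (z(v) = 8 - ((v² + 4*v) - 7) = 8 - (-7 + v² + 4*v) = 8 + (7 - v² - 4*v) = 15 - v² - 4*v)
z((-5 + 1)/(-4 + 2))*(-112) - 339 = (15 - ((-5 + 1)/(-4 + 2))² - 4*(-5 + 1)/(-4 + 2))*(-112) - 339 = (15 - (-4/(-2))² - (-16)/(-2))*(-112) - 339 = (15 - (-4*(-½))² - (-16)*(-1)/2)*(-112) - 339 = (15 - 1*2² - 4*2)*(-112) - 339 = (15 - 1*4 - 8)*(-112) - 339 = (15 - 4 - 8)*(-112) - 339 = 3*(-112) - 339 = -336 - 339 = -675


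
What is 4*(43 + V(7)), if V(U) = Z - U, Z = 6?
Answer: 168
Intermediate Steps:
V(U) = 6 - U
4*(43 + V(7)) = 4*(43 + (6 - 1*7)) = 4*(43 + (6 - 7)) = 4*(43 - 1) = 4*42 = 168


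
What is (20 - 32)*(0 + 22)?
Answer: -264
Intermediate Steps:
(20 - 32)*(0 + 22) = -12*22 = -264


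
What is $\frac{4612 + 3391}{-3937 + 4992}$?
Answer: $\frac{8003}{1055} \approx 7.5858$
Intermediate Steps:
$\frac{4612 + 3391}{-3937 + 4992} = \frac{8003}{1055}$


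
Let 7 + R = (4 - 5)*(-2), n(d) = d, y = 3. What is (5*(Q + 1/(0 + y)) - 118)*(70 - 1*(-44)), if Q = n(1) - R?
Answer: -9842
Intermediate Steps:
R = -5 (R = -7 + (4 - 5)*(-2) = -7 - 1*(-2) = -7 + 2 = -5)
Q = 6 (Q = 1 - 1*(-5) = 1 + 5 = 6)
(5*(Q + 1/(0 + y)) - 118)*(70 - 1*(-44)) = (5*(6 + 1/(0 + 3)) - 118)*(70 - 1*(-44)) = (5*(6 + 1/3) - 118)*(70 + 44) = (5*(6 + ⅓) - 118)*114 = (5*(19/3) - 118)*114 = (95/3 - 118)*114 = -259/3*114 = -9842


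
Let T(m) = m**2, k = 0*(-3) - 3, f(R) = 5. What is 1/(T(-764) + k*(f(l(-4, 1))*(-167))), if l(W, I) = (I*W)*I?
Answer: 1/586201 ≈ 1.7059e-6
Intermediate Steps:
l(W, I) = W*I**2
k = -3 (k = 0 - 3 = -3)
1/(T(-764) + k*(f(l(-4, 1))*(-167))) = 1/((-764)**2 - 15*(-167)) = 1/(583696 - 3*(-835)) = 1/(583696 + 2505) = 1/586201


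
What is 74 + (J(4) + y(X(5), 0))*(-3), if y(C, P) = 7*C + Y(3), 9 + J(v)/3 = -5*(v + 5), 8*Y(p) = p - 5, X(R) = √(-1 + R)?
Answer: 2075/4 ≈ 518.75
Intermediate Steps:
Y(p) = -5/8 + p/8 (Y(p) = (p - 5)/8 = (-5 + p)/8 = -5/8 + p/8)
J(v) = -102 - 15*v (J(v) = -27 + 3*(-5*(v + 5)) = -27 + 3*(-5*(5 + v)) = -27 + 3*(-25 - 5*v) = -27 + (-75 - 15*v) = -102 - 15*v)
y(C, P) = -¼ + 7*C (y(C, P) = 7*C + (-5/8 + (⅛)*3) = 7*C + (-5/8 + 3/8) = 7*C - ¼ = -¼ + 7*C)
74 + (J(4) + y(X(5), 0))*(-3) = 74 + ((-102 - 15*4) + (-¼ + 7*√(-1 + 5)))*(-3) = 74 + ((-102 - 60) + (-¼ + 7*√4))*(-3) = 74 + (-162 + (-¼ + 7*2))*(-3) = 74 + (-162 + (-¼ + 14))*(-3) = 74 + (-162 + 55/4)*(-3) = 74 - 593/4*(-3) = 74 + 1779/4 = 2075/4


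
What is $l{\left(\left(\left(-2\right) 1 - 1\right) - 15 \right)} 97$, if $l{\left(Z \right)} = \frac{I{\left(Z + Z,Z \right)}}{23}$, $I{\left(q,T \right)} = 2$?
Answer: $\frac{194}{23} \approx 8.4348$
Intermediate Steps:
$l{\left(Z \right)} = \frac{2}{23}$
$l{\left(\left(\left(-2\right) 1 - 1\right) - 15 \right)} 97 = \frac{2}{23} \cdot 97 = \frac{194}{23}$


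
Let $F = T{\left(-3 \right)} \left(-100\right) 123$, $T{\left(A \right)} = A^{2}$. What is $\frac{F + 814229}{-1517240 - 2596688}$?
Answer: $- \frac{703529}{4113928} \approx -0.17101$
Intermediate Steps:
$F = -110700$ ($F = \left(-3\right)^{2} \left(-100\right) 123 = 9 \left(-100\right) 123 = \left(-900\right) 123 = -110700$)
$\frac{F + 814229}{-1517240 - 2596688} = \frac{-110700 + 814229}{-1517240 - 2596688} = \frac{703529}{-4113928} = 703529 \left(- \frac{1}{4113928}\right) = - \frac{703529}{4113928}$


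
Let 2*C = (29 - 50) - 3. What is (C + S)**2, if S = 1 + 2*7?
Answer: 9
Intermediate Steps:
C = -12 (C = ((29 - 50) - 3)/2 = (-21 - 3)/2 = (1/2)*(-24) = -12)
S = 15 (S = 1 + 14 = 15)
(C + S)**2 = (-12 + 15)**2 = 3**2 = 9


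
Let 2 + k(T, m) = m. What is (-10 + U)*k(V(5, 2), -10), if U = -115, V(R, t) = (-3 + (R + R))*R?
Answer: 1500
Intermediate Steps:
V(R, t) = R*(-3 + 2*R) (V(R, t) = (-3 + 2*R)*R = R*(-3 + 2*R))
k(T, m) = -2 + m
(-10 + U)*k(V(5, 2), -10) = (-10 - 115)*(-2 - 10) = -125*(-12) = 1500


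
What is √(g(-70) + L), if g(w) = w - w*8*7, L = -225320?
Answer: I*√221470 ≈ 470.61*I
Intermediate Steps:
g(w) = -55*w (g(w) = w - 8*w*7 = w - 56*w = -55*w)
√(g(-70) + L) = √(-55*(-70) - 225320) = √(3850 - 225320) = √(-221470) = I*√221470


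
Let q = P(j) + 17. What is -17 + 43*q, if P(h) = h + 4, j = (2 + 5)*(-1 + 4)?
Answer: 1789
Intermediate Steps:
j = 21 (j = 7*3 = 21)
P(h) = 4 + h
q = 42 (q = (4 + 21) + 17 = 25 + 17 = 42)
-17 + 43*q = -17 + 43*42 = -17 + 1806 = 1789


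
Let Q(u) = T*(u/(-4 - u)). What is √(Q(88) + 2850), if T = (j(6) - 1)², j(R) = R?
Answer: 50*√598/23 ≈ 53.161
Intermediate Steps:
T = 25 (T = (6 - 1)² = 5² = 25)
Q(u) = 25*u/(-4 - u) (Q(u) = 25*(u/(-4 - u)) = 25*u/(-4 - u))
√(Q(88) + 2850) = √(-25*88/(4 + 88) + 2850) = √(-25*88/92 + 2850) = √(-25*88*1/92 + 2850) = √(-550/23 + 2850) = √(65000/23) = 50*√598/23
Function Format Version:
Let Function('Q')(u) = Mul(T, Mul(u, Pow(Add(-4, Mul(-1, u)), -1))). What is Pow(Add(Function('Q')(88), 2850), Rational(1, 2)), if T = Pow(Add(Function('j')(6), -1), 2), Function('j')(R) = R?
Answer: Mul(Rational(50, 23), Pow(598, Rational(1, 2))) ≈ 53.161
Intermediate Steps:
T = 25 (T = Pow(Add(6, -1), 2) = Pow(5, 2) = 25)
Function('Q')(u) = Mul(25, u, Pow(Add(-4, Mul(-1, u)), -1)) (Function('Q')(u) = Mul(25, Mul(u, Pow(Add(-4, Mul(-1, u)), -1))) = Mul(25, u, Pow(Add(-4, Mul(-1, u)), -1)))
Pow(Add(Function('Q')(88), 2850), Rational(1, 2)) = Pow(Add(Mul(-25, 88, Pow(Add(4, 88), -1)), 2850), Rational(1, 2)) = Pow(Add(Mul(-25, 88, Pow(92, -1)), 2850), Rational(1, 2)) = Pow(Add(Mul(-25, 88, Rational(1, 92)), 2850), Rational(1, 2)) = Pow(Add(Rational(-550, 23), 2850), Rational(1, 2)) = Pow(Rational(65000, 23), Rational(1, 2)) = Mul(Rational(50, 23), Pow(598, Rational(1, 2)))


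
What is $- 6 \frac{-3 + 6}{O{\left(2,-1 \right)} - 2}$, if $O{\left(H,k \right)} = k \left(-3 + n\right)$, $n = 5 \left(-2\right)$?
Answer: $- \frac{18}{11} \approx -1.6364$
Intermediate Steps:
$n = -10$
$O{\left(H,k \right)} = - 13 k$ ($O{\left(H,k \right)} = k \left(-3 - 10\right) = k \left(-13\right) = - 13 k$)
$- 6 \frac{-3 + 6}{O{\left(2,-1 \right)} - 2} = - 6 \frac{-3 + 6}{\left(-13\right) \left(-1\right) - 2} = - 6 \frac{3}{13 - 2} = - 6 \cdot \frac{3}{11} = - 6 \cdot 3 \cdot \frac{1}{11} = \left(-6\right) \frac{3}{11} = - \frac{18}{11}$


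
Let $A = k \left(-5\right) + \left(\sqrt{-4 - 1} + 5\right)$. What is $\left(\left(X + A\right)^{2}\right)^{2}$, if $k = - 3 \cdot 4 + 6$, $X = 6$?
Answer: $\left(41 + i \sqrt{5}\right)^{4} \approx 2.7754 \cdot 10^{6} + 6.1462 \cdot 10^{5} i$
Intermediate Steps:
$k = -6$ ($k = \left(-1\right) 12 + 6 = -12 + 6 = -6$)
$A = 35 + i \sqrt{5}$ ($A = \left(-6\right) \left(-5\right) + \left(\sqrt{-4 - 1} + 5\right) = 30 + \left(\sqrt{-5} + 5\right) = 30 + \left(i \sqrt{5} + 5\right) = 30 + \left(5 + i \sqrt{5}\right) = 35 + i \sqrt{5} \approx 35.0 + 2.2361 i$)
$\left(\left(X + A\right)^{2}\right)^{2} = \left(\left(6 + \left(35 + i \sqrt{5}\right)\right)^{2}\right)^{2} = \left(\left(41 + i \sqrt{5}\right)^{2}\right)^{2} = \left(41 + i \sqrt{5}\right)^{4}$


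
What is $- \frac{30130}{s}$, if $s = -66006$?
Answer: $\frac{15065}{33003} \approx 0.45647$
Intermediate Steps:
$- \frac{30130}{s} = - \frac{30130}{-66006} = \left(-30130\right) \left(- \frac{1}{66006}\right) = \frac{15065}{33003}$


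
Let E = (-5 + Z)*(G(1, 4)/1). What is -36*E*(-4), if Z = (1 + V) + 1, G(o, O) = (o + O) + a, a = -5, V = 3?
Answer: 0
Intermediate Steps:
G(o, O) = -5 + O + o (G(o, O) = (o + O) - 5 = (O + o) - 5 = -5 + O + o)
Z = 5 (Z = (1 + 3) + 1 = 4 + 1 = 5)
E = 0 (E = (-5 + 5)*((-5 + 4 + 1)/1) = 0*(0*1) = 0*0 = 0)
-36*E*(-4) = -36*0*(-4) = 0*(-4) = 0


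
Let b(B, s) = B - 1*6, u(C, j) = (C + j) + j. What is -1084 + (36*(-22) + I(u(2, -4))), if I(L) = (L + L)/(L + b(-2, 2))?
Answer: -13126/7 ≈ -1875.1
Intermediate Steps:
u(C, j) = C + 2*j
b(B, s) = -6 + B (b(B, s) = B - 6 = -6 + B)
I(L) = 2*L/(-8 + L) (I(L) = (L + L)/(L + (-6 - 2)) = (2*L)/(L - 8) = (2*L)/(-8 + L) = 2*L/(-8 + L))
-1084 + (36*(-22) + I(u(2, -4))) = -1084 + (36*(-22) + 2*(2 + 2*(-4))/(-8 + (2 + 2*(-4)))) = -1084 + (-792 + 2*(2 - 8)/(-8 + (2 - 8))) = -1084 + (-792 + 2*(-6)/(-8 - 6)) = -1084 + (-792 + 2*(-6)/(-14)) = -1084 + (-792 + 2*(-6)*(-1/14)) = -1084 + (-792 + 6/7) = -1084 - 5538/7 = -13126/7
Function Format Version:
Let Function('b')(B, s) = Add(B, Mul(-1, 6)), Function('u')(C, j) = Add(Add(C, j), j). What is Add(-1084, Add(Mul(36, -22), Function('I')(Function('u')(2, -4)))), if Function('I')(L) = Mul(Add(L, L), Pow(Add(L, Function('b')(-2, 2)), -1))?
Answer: Rational(-13126, 7) ≈ -1875.1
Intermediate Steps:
Function('u')(C, j) = Add(C, Mul(2, j))
Function('b')(B, s) = Add(-6, B) (Function('b')(B, s) = Add(B, -6) = Add(-6, B))
Function('I')(L) = Mul(2, L, Pow(Add(-8, L), -1)) (Function('I')(L) = Mul(Add(L, L), Pow(Add(L, Add(-6, -2)), -1)) = Mul(Mul(2, L), Pow(Add(L, -8), -1)) = Mul(Mul(2, L), Pow(Add(-8, L), -1)) = Mul(2, L, Pow(Add(-8, L), -1)))
Add(-1084, Add(Mul(36, -22), Function('I')(Function('u')(2, -4)))) = Add(-1084, Add(Mul(36, -22), Mul(2, Add(2, Mul(2, -4)), Pow(Add(-8, Add(2, Mul(2, -4))), -1)))) = Add(-1084, Add(-792, Mul(2, Add(2, -8), Pow(Add(-8, Add(2, -8)), -1)))) = Add(-1084, Add(-792, Mul(2, -6, Pow(Add(-8, -6), -1)))) = Add(-1084, Add(-792, Mul(2, -6, Pow(-14, -1)))) = Add(-1084, Add(-792, Mul(2, -6, Rational(-1, 14)))) = Add(-1084, Add(-792, Rational(6, 7))) = Add(-1084, Rational(-5538, 7)) = Rational(-13126, 7)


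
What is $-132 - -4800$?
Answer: $4668$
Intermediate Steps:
$-132 - -4800 = -132 + 4800 = 4668$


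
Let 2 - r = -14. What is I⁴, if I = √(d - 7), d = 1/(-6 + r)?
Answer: 4761/100 ≈ 47.610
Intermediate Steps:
r = 16 (r = 2 - 1*(-14) = 2 + 14 = 16)
d = ⅒ (d = 1/(-6 + 16) = 1/10 = ⅒ ≈ 0.10000)
I = I*√690/10 (I = √(⅒ - 7) = √(-69/10) = I*√690/10 ≈ 2.6268*I)
I⁴ = (I*√690/10)⁴ = 4761/100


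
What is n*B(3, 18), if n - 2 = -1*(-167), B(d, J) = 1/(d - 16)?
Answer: -13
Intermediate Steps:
B(d, J) = 1/(-16 + d)
n = 169 (n = 2 - 1*(-167) = 2 + 167 = 169)
n*B(3, 18) = 169/(-16 + 3) = 169/(-13) = 169*(-1/13) = -13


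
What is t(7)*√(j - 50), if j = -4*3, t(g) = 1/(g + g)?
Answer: I*√62/14 ≈ 0.56243*I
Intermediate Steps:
t(g) = 1/(2*g)
j = -12
t(7)*√(j - 50) = ((½)/7)*√(-12 - 50) = ((½)*(⅐))*√(-62) = (I*√62)/14 = I*√62/14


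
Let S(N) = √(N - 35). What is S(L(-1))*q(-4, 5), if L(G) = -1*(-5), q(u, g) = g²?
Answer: 25*I*√30 ≈ 136.93*I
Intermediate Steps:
L(G) = 5
S(N) = √(-35 + N)
S(L(-1))*q(-4, 5) = √(-35 + 5)*5² = √(-30)*25 = (I*√30)*25 = 25*I*√30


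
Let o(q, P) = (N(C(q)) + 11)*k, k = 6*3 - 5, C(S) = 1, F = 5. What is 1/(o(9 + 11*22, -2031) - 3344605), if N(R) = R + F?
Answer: -1/3344384 ≈ -2.9901e-7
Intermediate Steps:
k = 13 (k = 18 - 5 = 13)
N(R) = 5 + R (N(R) = R + 5 = 5 + R)
o(q, P) = 221 (o(q, P) = ((5 + 1) + 11)*13 = (6 + 11)*13 = 17*13 = 221)
1/(o(9 + 11*22, -2031) - 3344605) = 1/(221 - 3344605) = 1/(-3344384) = -1/3344384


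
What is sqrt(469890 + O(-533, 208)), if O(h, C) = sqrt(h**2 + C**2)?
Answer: sqrt(469890 + 13*sqrt(1937)) ≈ 685.90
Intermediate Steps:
O(h, C) = sqrt(C**2 + h**2)
sqrt(469890 + O(-533, 208)) = sqrt(469890 + sqrt(208**2 + (-533)**2)) = sqrt(469890 + sqrt(43264 + 284089)) = sqrt(469890 + sqrt(327353)) = sqrt(469890 + 13*sqrt(1937))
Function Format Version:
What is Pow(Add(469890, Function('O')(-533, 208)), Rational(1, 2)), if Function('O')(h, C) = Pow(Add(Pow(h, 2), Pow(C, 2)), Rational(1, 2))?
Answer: Pow(Add(469890, Mul(13, Pow(1937, Rational(1, 2)))), Rational(1, 2)) ≈ 685.90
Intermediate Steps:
Function('O')(h, C) = Pow(Add(Pow(C, 2), Pow(h, 2)), Rational(1, 2))
Pow(Add(469890, Function('O')(-533, 208)), Rational(1, 2)) = Pow(Add(469890, Pow(Add(Pow(208, 2), Pow(-533, 2)), Rational(1, 2))), Rational(1, 2)) = Pow(Add(469890, Pow(Add(43264, 284089), Rational(1, 2))), Rational(1, 2)) = Pow(Add(469890, Pow(327353, Rational(1, 2))), Rational(1, 2)) = Pow(Add(469890, Mul(13, Pow(1937, Rational(1, 2)))), Rational(1, 2))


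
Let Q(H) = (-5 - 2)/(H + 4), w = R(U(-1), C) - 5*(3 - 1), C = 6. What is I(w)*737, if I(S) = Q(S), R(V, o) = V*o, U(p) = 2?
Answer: -5159/6 ≈ -859.83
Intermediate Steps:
w = 2 (w = 2*6 - 5*(3 - 1) = 12 - 5*2 = 12 - 10 = 2)
Q(H) = -7/(4 + H)
I(S) = -7/(4 + S)
I(w)*737 = -7/(4 + 2)*737 = -7/6*737 = -5159/6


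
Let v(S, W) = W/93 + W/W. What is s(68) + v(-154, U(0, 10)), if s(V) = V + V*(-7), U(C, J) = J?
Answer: -37841/93 ≈ -406.89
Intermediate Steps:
v(S, W) = 1 + W/93 (v(S, W) = W*(1/93) + 1 = W/93 + 1 = 1 + W/93)
s(V) = -6*V (s(V) = V - 7*V = -6*V)
s(68) + v(-154, U(0, 10)) = -6*68 + (1 + (1/93)*10) = -408 + (1 + 10/93) = -408 + 103/93 = -37841/93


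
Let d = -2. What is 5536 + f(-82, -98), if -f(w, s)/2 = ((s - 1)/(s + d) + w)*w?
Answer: -193741/25 ≈ -7749.6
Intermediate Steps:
f(w, s) = -2*w*(w + (-1 + s)/(-2 + s)) (f(w, s) = -2*((s - 1)/(s - 2) + w)*w = -2*((-1 + s)/(-2 + s) + w)*w = -2*(w + (-1 + s)/(-2 + s))*w = -2*w*(w + (-1 + s)/(-2 + s)))
5536 + f(-82, -98) = 5536 + 2*(-82)*(1 - 1*(-98) + 2*(-82) - 1*(-98)*(-82))/(-2 - 98) = 5536 + 2*(-82)*(1 + 98 - 164 - 8036)/(-100) = 5536 + 2*(-82)*(-1/100)*(-8101) = 5536 - 332141/25 = -193741/25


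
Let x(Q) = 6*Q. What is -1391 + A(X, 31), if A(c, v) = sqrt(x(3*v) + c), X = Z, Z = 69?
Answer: -1391 + sqrt(627) ≈ -1366.0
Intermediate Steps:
X = 69
A(c, v) = sqrt(c + 18*v) (A(c, v) = sqrt(6*(3*v) + c) = sqrt(18*v + c) = sqrt(c + 18*v))
-1391 + A(X, 31) = -1391 + sqrt(69 + 18*31) = -1391 + sqrt(69 + 558) = -1391 + sqrt(627)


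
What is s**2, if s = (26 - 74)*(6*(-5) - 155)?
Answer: 78854400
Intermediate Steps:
s = 8880 (s = -48*(-30 - 155) = -48*(-185) = 8880)
s**2 = 8880**2 = 78854400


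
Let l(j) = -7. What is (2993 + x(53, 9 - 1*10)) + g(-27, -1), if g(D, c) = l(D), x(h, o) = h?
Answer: 3039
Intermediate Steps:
g(D, c) = -7
(2993 + x(53, 9 - 1*10)) + g(-27, -1) = (2993 + 53) - 7 = 3046 - 7 = 3039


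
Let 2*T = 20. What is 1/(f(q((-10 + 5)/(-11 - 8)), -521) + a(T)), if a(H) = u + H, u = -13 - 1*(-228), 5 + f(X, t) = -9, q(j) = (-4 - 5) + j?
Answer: 1/211 ≈ 0.0047393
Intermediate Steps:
q(j) = -9 + j
T = 10 (T = (1/2)*20 = 10)
f(X, t) = -14 (f(X, t) = -5 - 9 = -14)
u = 215 (u = -13 + 228 = 215)
a(H) = 215 + H
1/(f(q((-10 + 5)/(-11 - 8)), -521) + a(T)) = 1/(-14 + (215 + 10)) = 1/(-14 + 225) = 1/211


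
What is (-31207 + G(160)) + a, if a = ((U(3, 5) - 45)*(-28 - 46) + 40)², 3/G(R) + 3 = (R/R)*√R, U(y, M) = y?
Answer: 1491683256/151 + 12*√10/151 ≈ 9.8787e+6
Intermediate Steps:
G(R) = 3/(-3 + √R) (G(R) = 3/(-3 + (R/R)*√R) = 3/(-3 + 1*√R) = 3/(-3 + √R))
a = 9909904 (a = ((3 - 45)*(-28 - 46) + 40)² = (-42*(-74) + 40)² = (3108 + 40)² = 3148² = 9909904)
(-31207 + G(160)) + a = (-31207 + 3*160/(160^(3/2) - 3*160)) + 9909904 = (-31207 + 3*160/(640*√10 - 480)) + 9909904 = (-31207 + 3*160/(-480 + 640*√10)) + 9909904 = (-31207 + 480/(-480 + 640*√10)) + 9909904 = 9878697 + 480/(-480 + 640*√10)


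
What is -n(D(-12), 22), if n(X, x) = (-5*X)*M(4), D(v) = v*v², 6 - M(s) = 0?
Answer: -51840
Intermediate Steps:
M(s) = 6 (M(s) = 6 - 1*0 = 6 + 0 = 6)
D(v) = v³
n(X, x) = -30*X (n(X, x) = -5*X*6 = -30*X)
-n(D(-12), 22) = -(-30)*(-12)³ = -(-30)*(-1728) = -1*51840 = -51840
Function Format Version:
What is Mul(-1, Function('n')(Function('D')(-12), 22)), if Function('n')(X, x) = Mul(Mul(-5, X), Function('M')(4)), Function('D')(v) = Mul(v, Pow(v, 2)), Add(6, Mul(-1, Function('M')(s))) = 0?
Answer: -51840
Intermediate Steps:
Function('M')(s) = 6 (Function('M')(s) = Add(6, Mul(-1, 0)) = Add(6, 0) = 6)
Function('D')(v) = Pow(v, 3)
Function('n')(X, x) = Mul(-30, X) (Function('n')(X, x) = Mul(Mul(-5, X), 6) = Mul(-30, X))
Mul(-1, Function('n')(Function('D')(-12), 22)) = Mul(-1, Mul(-30, Pow(-12, 3))) = Mul(-1, Mul(-30, -1728)) = Mul(-1, 51840) = -51840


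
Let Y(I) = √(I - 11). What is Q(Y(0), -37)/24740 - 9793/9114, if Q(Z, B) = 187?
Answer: -17183893/16105740 ≈ -1.0669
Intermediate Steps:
Y(I) = √(-11 + I)
Q(Y(0), -37)/24740 - 9793/9114 = 187/24740 - 9793/9114 = 187*(1/24740) - 9793*1/9114 = 187/24740 - 1399/1302 = -17183893/16105740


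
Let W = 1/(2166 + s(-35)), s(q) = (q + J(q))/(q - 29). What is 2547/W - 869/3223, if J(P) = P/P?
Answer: 51738219631/9376 ≈ 5.5182e+6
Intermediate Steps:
J(P) = 1
s(q) = (1 + q)/(-29 + q) (s(q) = (q + 1)/(q - 29) = (1 + q)/(-29 + q))
W = 32/69329 (W = 1/(2166 + (1 - 35)/(-29 - 35)) = 1/(2166 - 34/(-64)) = 1/(2166 - 1/64*(-34)) = 1/(2166 + 17/32) = 1/(69329/32) = 32/69329 ≈ 0.00046157)
2547/W - 869/3223 = 2547/(32/69329) - 869/3223 = 2547*(69329/32) - 869*1/3223 = 176580963/32 - 79/293 = 51738219631/9376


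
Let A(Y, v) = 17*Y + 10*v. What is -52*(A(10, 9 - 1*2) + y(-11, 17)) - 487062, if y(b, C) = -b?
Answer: -500114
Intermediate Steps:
A(Y, v) = 10*v + 17*Y
-52*(A(10, 9 - 1*2) + y(-11, 17)) - 487062 = -52*((10*(9 - 1*2) + 17*10) - 1*(-11)) - 487062 = -52*((10*(9 - 2) + 170) + 11) - 487062 = -52*((10*7 + 170) + 11) - 487062 = -52*((70 + 170) + 11) - 487062 = -52*(240 + 11) - 487062 = -52*251 - 487062 = -13052 - 487062 = -500114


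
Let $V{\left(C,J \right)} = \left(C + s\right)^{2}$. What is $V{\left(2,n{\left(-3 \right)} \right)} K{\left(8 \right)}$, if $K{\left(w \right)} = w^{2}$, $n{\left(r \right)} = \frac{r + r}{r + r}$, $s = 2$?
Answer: $1024$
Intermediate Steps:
$n{\left(r \right)} = 1$ ($n{\left(r \right)} = \frac{2 r}{2 r} = 2 r \frac{1}{2 r} = 1$)
$V{\left(C,J \right)} = \left(2 + C\right)^{2}$ ($V{\left(C,J \right)} = \left(C + 2\right)^{2} = \left(2 + C\right)^{2}$)
$V{\left(2,n{\left(-3 \right)} \right)} K{\left(8 \right)} = \left(2 + 2\right)^{2} \cdot 8^{2} = 4^{2} \cdot 64 = 16 \cdot 64 = 1024$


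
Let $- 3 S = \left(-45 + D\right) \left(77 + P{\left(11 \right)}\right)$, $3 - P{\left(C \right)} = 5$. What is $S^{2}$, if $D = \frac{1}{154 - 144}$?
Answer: $\frac{5040025}{4} \approx 1.26 \cdot 10^{6}$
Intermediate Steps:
$P{\left(C \right)} = -2$ ($P{\left(C \right)} = 3 - 5 = -2$)
$D = \frac{1}{10} \approx 0.1$
$S = \frac{2245}{2}$ ($S = - \frac{\left(-45 + \frac{1}{10}\right) \left(77 - 2\right)}{3} = - \frac{\left(- \frac{449}{10}\right) 75}{3} = \left(- \frac{1}{3}\right) \left(- \frac{6735}{2}\right) = \frac{2245}{2} \approx 1122.5$)
$S^{2} = \left(\frac{2245}{2}\right)^{2} = \frac{5040025}{4}$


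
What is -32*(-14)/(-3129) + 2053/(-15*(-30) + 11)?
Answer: 888187/206067 ≈ 4.3102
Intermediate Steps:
-32*(-14)/(-3129) + 2053/(-15*(-30) + 11) = 448*(-1/3129) + 2053/(450 + 11) = -64/447 + 2053/461 = 888187/206067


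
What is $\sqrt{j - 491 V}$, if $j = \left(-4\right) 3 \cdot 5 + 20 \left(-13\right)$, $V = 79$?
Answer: $i \sqrt{39109} \approx 197.76 i$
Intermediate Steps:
$j = -320$ ($j = \left(-12\right) 5 - 260 = -60 - 260 = -320$)
$\sqrt{j - 491 V} = \sqrt{-320 - 38789} = \sqrt{-39109} = i \sqrt{39109}$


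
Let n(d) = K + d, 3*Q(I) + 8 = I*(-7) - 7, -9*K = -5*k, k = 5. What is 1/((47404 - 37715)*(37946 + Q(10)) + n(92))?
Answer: 9/3306459304 ≈ 2.7219e-9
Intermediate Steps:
K = 25/9 (K = -(-5)*5/9 = -⅑*(-25) = 25/9 ≈ 2.7778)
Q(I) = -5 - 7*I/3 (Q(I) = -8/3 + (I*(-7) - 7)/3 = -8/3 + (-7*I - 7)/3 = -8/3 + (-7 - 7*I)/3 = -8/3 + (-7/3 - 7*I/3) = -5 - 7*I/3)
n(d) = 25/9 + d
1/((47404 - 37715)*(37946 + Q(10)) + n(92)) = 1/((47404 - 37715)*(37946 + (-5 - 7/3*10)) + (25/9 + 92)) = 1/(9689*(37946 + (-5 - 70/3)) + 853/9) = 1/(9689*(37946 - 85/3) + 853/9) = 1/(9689*(113753/3) + 853/9) = 1/(1102152817/3 + 853/9) = 1/(3306459304/9) = 9/3306459304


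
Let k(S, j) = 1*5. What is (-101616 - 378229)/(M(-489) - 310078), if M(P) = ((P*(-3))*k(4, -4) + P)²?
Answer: -25255/2450402 ≈ -0.010306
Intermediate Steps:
k(S, j) = 5
M(P) = 196*P² (M(P) = ((P*(-3))*5 + P)² = (-3*P*5 + P)² = (-15*P + P)² = (-14*P)² = 196*P²)
(-101616 - 378229)/(M(-489) - 310078) = (-101616 - 378229)/(196*(-489)² - 310078) = -479845/(196*239121 - 310078) = -479845/(46867716 - 310078) = -479845/46557638 = -479845*1/46557638 = -25255/2450402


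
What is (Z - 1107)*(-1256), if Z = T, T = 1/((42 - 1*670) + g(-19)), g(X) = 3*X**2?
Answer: 632627104/455 ≈ 1.3904e+6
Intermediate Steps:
T = 1/455 (T = 1/((42 - 1*670) + 3*(-19)**2) = 1/((42 - 670) + 3*361) = 1/(-628 + 1083) = 1/455 ≈ 0.0021978)
Z = 1/455 ≈ 0.0021978
(Z - 1107)*(-1256) = (1/455 - 1107)*(-1256) = -503684/455*(-1256) = 632627104/455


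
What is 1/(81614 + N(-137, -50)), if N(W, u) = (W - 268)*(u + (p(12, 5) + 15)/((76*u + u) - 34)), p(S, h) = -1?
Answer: 1942/197822723 ≈ 9.8169e-6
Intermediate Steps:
N(W, u) = (-268 + W)*(u + 14/(-34 + 77*u)) (N(W, u) = (W - 268)*(u + (-1 + 15)/((76*u + u) - 34)) = (-268 + W)*(u + 14/(77*u - 34)) = (-268 + W)*(u + 14/(-34 + 77*u)))
1/(81614 + N(-137, -50)) = 1/(81614 + (-3752 - 20636*(-50)**2 + 14*(-137) + 9112*(-50) - 34*(-137)*(-50) + 77*(-137)*(-50)**2)/(-34 + 77*(-50))) = 1/(81614 + (-3752 - 20636*2500 - 1918 - 455600 - 232900 + 77*(-137)*2500)/(-34 - 3850)) = 1/(81614 + (-3752 - 51590000 - 1918 - 455600 - 232900 - 26372500)/(-3884)) = 1/(81614 - 1/3884*(-78656670)) = 1/(81614 + 39328335/1942) = 1/(197822723/1942) = 1942/197822723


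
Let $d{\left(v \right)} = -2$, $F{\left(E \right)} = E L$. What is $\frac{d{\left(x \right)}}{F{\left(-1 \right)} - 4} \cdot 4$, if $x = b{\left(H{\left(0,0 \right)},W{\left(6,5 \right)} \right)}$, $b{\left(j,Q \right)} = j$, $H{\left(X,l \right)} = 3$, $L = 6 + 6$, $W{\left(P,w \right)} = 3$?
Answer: $\frac{1}{2} \approx 0.5$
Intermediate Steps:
$L = 12$
$F{\left(E \right)} = 12 E$ ($F{\left(E \right)} = E 12 = 12 E$)
$x = 3$
$\frac{d{\left(x \right)}}{F{\left(-1 \right)} - 4} \cdot 4 = \frac{1}{12 \left(-1\right) - 4} \left(-2\right) 4 = \frac{1}{-12 - 4} \left(-2\right) 4 = \frac{1}{-16} \left(-2\right) 4 = \left(- \frac{1}{16}\right) \left(-2\right) 4 = \frac{1}{8} \cdot 4 = \frac{1}{2}$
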